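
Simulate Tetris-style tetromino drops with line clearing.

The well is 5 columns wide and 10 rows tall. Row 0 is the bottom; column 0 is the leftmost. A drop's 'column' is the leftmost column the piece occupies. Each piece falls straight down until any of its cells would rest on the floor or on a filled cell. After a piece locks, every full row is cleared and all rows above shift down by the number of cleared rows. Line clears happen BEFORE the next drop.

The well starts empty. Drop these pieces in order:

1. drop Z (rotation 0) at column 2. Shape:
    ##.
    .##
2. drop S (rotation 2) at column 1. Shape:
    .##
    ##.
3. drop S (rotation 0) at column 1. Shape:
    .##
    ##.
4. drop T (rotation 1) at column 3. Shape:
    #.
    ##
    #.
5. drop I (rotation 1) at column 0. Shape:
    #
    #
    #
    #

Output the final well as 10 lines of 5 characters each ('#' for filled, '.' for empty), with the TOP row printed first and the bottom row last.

Drop 1: Z rot0 at col 2 lands with bottom-row=0; cleared 0 line(s) (total 0); column heights now [0 0 2 2 1], max=2
Drop 2: S rot2 at col 1 lands with bottom-row=2; cleared 0 line(s) (total 0); column heights now [0 3 4 4 1], max=4
Drop 3: S rot0 at col 1 lands with bottom-row=4; cleared 0 line(s) (total 0); column heights now [0 5 6 6 1], max=6
Drop 4: T rot1 at col 3 lands with bottom-row=6; cleared 0 line(s) (total 0); column heights now [0 5 6 9 8], max=9
Drop 5: I rot1 at col 0 lands with bottom-row=0; cleared 0 line(s) (total 0); column heights now [4 5 6 9 8], max=9

Answer: .....
...#.
...##
...#.
..##.
.##..
#.##.
###..
#.##.
#..##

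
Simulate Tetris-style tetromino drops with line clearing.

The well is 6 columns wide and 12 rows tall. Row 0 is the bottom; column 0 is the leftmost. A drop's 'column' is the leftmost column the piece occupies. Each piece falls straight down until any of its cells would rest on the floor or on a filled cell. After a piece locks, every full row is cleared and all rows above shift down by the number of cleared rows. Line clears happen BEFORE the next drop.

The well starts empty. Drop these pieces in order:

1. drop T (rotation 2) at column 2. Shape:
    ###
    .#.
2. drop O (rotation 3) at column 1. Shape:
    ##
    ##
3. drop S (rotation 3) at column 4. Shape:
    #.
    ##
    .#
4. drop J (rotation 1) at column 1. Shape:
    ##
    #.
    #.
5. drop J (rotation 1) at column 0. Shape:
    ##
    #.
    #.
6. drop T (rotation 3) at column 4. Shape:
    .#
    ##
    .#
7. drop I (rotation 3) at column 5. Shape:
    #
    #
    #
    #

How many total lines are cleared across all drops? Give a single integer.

Answer: 0

Derivation:
Drop 1: T rot2 at col 2 lands with bottom-row=0; cleared 0 line(s) (total 0); column heights now [0 0 2 2 2 0], max=2
Drop 2: O rot3 at col 1 lands with bottom-row=2; cleared 0 line(s) (total 0); column heights now [0 4 4 2 2 0], max=4
Drop 3: S rot3 at col 4 lands with bottom-row=1; cleared 0 line(s) (total 0); column heights now [0 4 4 2 4 3], max=4
Drop 4: J rot1 at col 1 lands with bottom-row=4; cleared 0 line(s) (total 0); column heights now [0 7 7 2 4 3], max=7
Drop 5: J rot1 at col 0 lands with bottom-row=5; cleared 0 line(s) (total 0); column heights now [8 8 7 2 4 3], max=8
Drop 6: T rot3 at col 4 lands with bottom-row=3; cleared 0 line(s) (total 0); column heights now [8 8 7 2 5 6], max=8
Drop 7: I rot3 at col 5 lands with bottom-row=6; cleared 0 line(s) (total 0); column heights now [8 8 7 2 5 10], max=10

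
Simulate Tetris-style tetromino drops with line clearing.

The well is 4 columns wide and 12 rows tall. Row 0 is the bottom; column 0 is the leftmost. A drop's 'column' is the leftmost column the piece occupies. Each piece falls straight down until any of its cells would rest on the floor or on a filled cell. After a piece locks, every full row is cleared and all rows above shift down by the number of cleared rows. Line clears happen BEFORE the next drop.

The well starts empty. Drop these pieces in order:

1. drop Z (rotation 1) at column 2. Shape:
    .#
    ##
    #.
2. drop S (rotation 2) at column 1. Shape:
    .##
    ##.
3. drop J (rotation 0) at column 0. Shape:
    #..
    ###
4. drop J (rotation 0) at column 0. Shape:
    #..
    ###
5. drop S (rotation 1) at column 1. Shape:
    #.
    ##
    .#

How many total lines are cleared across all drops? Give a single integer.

Drop 1: Z rot1 at col 2 lands with bottom-row=0; cleared 0 line(s) (total 0); column heights now [0 0 2 3], max=3
Drop 2: S rot2 at col 1 lands with bottom-row=2; cleared 0 line(s) (total 0); column heights now [0 3 4 4], max=4
Drop 3: J rot0 at col 0 lands with bottom-row=4; cleared 0 line(s) (total 0); column heights now [6 5 5 4], max=6
Drop 4: J rot0 at col 0 lands with bottom-row=6; cleared 0 line(s) (total 0); column heights now [8 7 7 4], max=8
Drop 5: S rot1 at col 1 lands with bottom-row=7; cleared 0 line(s) (total 0); column heights now [8 10 9 4], max=10

Answer: 0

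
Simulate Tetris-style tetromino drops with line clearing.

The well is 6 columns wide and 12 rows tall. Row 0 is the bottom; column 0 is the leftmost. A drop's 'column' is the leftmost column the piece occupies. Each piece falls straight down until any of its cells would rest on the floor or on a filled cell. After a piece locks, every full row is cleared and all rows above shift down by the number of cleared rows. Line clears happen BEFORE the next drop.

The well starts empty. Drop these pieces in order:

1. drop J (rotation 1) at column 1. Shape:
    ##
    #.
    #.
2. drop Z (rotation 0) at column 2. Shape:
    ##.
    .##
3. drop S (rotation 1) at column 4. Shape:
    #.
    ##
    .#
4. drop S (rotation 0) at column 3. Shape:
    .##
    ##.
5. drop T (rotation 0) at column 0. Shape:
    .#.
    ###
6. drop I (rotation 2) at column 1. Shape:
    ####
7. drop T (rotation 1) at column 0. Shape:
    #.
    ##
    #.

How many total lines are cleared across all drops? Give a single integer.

Answer: 0

Derivation:
Drop 1: J rot1 at col 1 lands with bottom-row=0; cleared 0 line(s) (total 0); column heights now [0 3 3 0 0 0], max=3
Drop 2: Z rot0 at col 2 lands with bottom-row=2; cleared 0 line(s) (total 0); column heights now [0 3 4 4 3 0], max=4
Drop 3: S rot1 at col 4 lands with bottom-row=2; cleared 0 line(s) (total 0); column heights now [0 3 4 4 5 4], max=5
Drop 4: S rot0 at col 3 lands with bottom-row=5; cleared 0 line(s) (total 0); column heights now [0 3 4 6 7 7], max=7
Drop 5: T rot0 at col 0 lands with bottom-row=4; cleared 0 line(s) (total 0); column heights now [5 6 5 6 7 7], max=7
Drop 6: I rot2 at col 1 lands with bottom-row=7; cleared 0 line(s) (total 0); column heights now [5 8 8 8 8 7], max=8
Drop 7: T rot1 at col 0 lands with bottom-row=7; cleared 0 line(s) (total 0); column heights now [10 9 8 8 8 7], max=10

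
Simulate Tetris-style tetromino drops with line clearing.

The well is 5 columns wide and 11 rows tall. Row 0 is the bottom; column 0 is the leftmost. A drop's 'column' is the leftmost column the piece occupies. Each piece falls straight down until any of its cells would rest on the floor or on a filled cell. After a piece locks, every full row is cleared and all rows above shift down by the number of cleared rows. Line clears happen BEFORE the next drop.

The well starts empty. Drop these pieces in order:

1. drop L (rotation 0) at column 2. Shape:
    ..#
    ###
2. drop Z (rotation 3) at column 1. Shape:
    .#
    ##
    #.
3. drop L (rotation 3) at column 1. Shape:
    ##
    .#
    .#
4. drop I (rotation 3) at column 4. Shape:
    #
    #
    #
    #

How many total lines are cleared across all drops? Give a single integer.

Drop 1: L rot0 at col 2 lands with bottom-row=0; cleared 0 line(s) (total 0); column heights now [0 0 1 1 2], max=2
Drop 2: Z rot3 at col 1 lands with bottom-row=0; cleared 0 line(s) (total 0); column heights now [0 2 3 1 2], max=3
Drop 3: L rot3 at col 1 lands with bottom-row=3; cleared 0 line(s) (total 0); column heights now [0 6 6 1 2], max=6
Drop 4: I rot3 at col 4 lands with bottom-row=2; cleared 0 line(s) (total 0); column heights now [0 6 6 1 6], max=6

Answer: 0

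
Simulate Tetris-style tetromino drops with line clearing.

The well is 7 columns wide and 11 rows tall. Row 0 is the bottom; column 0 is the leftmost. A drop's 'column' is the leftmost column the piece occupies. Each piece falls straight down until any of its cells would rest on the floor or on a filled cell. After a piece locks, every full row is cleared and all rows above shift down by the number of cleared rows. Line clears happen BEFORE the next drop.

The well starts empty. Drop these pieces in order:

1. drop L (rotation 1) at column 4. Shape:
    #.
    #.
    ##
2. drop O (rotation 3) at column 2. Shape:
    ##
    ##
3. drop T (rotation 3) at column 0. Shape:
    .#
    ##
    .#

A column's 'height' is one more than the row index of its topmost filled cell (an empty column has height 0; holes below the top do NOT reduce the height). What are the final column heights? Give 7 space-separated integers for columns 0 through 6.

Answer: 2 3 2 2 3 1 0

Derivation:
Drop 1: L rot1 at col 4 lands with bottom-row=0; cleared 0 line(s) (total 0); column heights now [0 0 0 0 3 1 0], max=3
Drop 2: O rot3 at col 2 lands with bottom-row=0; cleared 0 line(s) (total 0); column heights now [0 0 2 2 3 1 0], max=3
Drop 3: T rot3 at col 0 lands with bottom-row=0; cleared 0 line(s) (total 0); column heights now [2 3 2 2 3 1 0], max=3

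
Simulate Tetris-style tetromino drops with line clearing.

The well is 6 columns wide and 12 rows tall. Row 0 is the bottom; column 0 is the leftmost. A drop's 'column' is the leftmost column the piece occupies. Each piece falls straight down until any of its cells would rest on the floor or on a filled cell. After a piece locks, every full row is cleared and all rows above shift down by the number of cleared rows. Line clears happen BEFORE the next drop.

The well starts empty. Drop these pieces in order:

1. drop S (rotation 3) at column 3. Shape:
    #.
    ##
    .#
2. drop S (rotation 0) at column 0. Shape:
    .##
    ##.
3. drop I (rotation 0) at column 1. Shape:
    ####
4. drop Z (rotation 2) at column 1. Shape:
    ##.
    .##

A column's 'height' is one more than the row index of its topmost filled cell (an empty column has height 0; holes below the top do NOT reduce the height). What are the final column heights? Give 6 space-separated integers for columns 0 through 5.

Drop 1: S rot3 at col 3 lands with bottom-row=0; cleared 0 line(s) (total 0); column heights now [0 0 0 3 2 0], max=3
Drop 2: S rot0 at col 0 lands with bottom-row=0; cleared 0 line(s) (total 0); column heights now [1 2 2 3 2 0], max=3
Drop 3: I rot0 at col 1 lands with bottom-row=3; cleared 0 line(s) (total 0); column heights now [1 4 4 4 4 0], max=4
Drop 4: Z rot2 at col 1 lands with bottom-row=4; cleared 0 line(s) (total 0); column heights now [1 6 6 5 4 0], max=6

Answer: 1 6 6 5 4 0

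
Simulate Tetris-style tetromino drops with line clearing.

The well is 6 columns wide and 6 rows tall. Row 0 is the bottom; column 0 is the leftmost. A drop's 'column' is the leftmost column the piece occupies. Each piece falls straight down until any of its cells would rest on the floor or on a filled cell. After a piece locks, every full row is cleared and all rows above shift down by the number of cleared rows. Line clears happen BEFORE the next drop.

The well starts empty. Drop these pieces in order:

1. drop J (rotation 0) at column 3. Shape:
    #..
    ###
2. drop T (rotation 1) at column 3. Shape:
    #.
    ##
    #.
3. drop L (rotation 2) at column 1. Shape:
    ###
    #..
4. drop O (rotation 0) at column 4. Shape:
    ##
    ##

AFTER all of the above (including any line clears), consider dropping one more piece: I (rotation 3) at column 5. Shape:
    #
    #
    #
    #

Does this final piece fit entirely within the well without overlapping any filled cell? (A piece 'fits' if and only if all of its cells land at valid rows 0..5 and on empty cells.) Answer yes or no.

Answer: no

Derivation:
Drop 1: J rot0 at col 3 lands with bottom-row=0; cleared 0 line(s) (total 0); column heights now [0 0 0 2 1 1], max=2
Drop 2: T rot1 at col 3 lands with bottom-row=2; cleared 0 line(s) (total 0); column heights now [0 0 0 5 4 1], max=5
Drop 3: L rot2 at col 1 lands with bottom-row=4; cleared 0 line(s) (total 0); column heights now [0 6 6 6 4 1], max=6
Drop 4: O rot0 at col 4 lands with bottom-row=4; cleared 0 line(s) (total 0); column heights now [0 6 6 6 6 6], max=6
Test piece I rot3 at col 5 (width 1): heights before test = [0 6 6 6 6 6]; fits = False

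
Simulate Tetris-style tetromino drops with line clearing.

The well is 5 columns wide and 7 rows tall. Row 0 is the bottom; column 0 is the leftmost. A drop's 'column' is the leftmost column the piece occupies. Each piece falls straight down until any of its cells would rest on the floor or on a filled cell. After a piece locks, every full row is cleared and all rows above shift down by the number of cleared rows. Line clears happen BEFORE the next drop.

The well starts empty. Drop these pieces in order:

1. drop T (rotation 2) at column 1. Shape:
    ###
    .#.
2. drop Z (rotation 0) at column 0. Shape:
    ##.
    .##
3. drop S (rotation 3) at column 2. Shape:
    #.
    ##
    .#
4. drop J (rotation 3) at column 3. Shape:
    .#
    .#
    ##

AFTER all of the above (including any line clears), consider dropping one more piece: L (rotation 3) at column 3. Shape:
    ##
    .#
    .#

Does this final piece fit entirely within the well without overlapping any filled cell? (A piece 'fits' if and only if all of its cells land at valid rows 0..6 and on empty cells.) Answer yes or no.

Answer: no

Derivation:
Drop 1: T rot2 at col 1 lands with bottom-row=0; cleared 0 line(s) (total 0); column heights now [0 2 2 2 0], max=2
Drop 2: Z rot0 at col 0 lands with bottom-row=2; cleared 0 line(s) (total 0); column heights now [4 4 3 2 0], max=4
Drop 3: S rot3 at col 2 lands with bottom-row=2; cleared 0 line(s) (total 0); column heights now [4 4 5 4 0], max=5
Drop 4: J rot3 at col 3 lands with bottom-row=4; cleared 0 line(s) (total 0); column heights now [4 4 5 5 7], max=7
Test piece L rot3 at col 3 (width 2): heights before test = [4 4 5 5 7]; fits = False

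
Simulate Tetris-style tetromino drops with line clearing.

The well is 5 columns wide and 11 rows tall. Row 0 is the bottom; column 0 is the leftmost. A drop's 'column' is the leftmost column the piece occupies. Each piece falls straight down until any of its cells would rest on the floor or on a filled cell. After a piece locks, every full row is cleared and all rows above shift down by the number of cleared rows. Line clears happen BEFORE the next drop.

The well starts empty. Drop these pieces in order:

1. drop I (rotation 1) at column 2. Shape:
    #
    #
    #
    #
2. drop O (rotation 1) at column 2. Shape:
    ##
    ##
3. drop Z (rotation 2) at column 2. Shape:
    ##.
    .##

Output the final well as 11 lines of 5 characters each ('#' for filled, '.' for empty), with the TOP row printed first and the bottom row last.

Answer: .....
.....
.....
..##.
...##
..##.
..##.
..#..
..#..
..#..
..#..

Derivation:
Drop 1: I rot1 at col 2 lands with bottom-row=0; cleared 0 line(s) (total 0); column heights now [0 0 4 0 0], max=4
Drop 2: O rot1 at col 2 lands with bottom-row=4; cleared 0 line(s) (total 0); column heights now [0 0 6 6 0], max=6
Drop 3: Z rot2 at col 2 lands with bottom-row=6; cleared 0 line(s) (total 0); column heights now [0 0 8 8 7], max=8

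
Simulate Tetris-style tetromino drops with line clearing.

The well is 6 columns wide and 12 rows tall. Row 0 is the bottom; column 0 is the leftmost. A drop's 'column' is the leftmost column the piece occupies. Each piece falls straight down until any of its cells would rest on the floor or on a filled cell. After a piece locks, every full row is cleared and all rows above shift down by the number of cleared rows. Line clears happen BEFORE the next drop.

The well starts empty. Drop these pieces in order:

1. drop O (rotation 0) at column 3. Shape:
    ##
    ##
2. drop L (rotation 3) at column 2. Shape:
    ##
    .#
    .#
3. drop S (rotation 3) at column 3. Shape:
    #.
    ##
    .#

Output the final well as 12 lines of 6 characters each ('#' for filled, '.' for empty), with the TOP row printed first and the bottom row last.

Drop 1: O rot0 at col 3 lands with bottom-row=0; cleared 0 line(s) (total 0); column heights now [0 0 0 2 2 0], max=2
Drop 2: L rot3 at col 2 lands with bottom-row=2; cleared 0 line(s) (total 0); column heights now [0 0 5 5 2 0], max=5
Drop 3: S rot3 at col 3 lands with bottom-row=4; cleared 0 line(s) (total 0); column heights now [0 0 5 7 6 0], max=7

Answer: ......
......
......
......
......
...#..
...##.
..###.
...#..
...#..
...##.
...##.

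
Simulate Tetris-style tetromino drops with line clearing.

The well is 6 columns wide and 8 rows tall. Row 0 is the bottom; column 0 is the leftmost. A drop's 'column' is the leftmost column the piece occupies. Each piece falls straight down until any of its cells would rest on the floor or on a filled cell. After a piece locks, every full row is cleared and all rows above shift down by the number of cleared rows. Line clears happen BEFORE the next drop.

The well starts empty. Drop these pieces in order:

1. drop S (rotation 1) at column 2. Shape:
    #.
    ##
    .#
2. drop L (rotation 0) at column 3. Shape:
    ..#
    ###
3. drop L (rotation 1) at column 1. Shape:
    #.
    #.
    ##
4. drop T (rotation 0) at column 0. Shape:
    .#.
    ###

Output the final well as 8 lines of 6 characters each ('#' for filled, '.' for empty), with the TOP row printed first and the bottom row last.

Drop 1: S rot1 at col 2 lands with bottom-row=0; cleared 0 line(s) (total 0); column heights now [0 0 3 2 0 0], max=3
Drop 2: L rot0 at col 3 lands with bottom-row=2; cleared 0 line(s) (total 0); column heights now [0 0 3 3 3 4], max=4
Drop 3: L rot1 at col 1 lands with bottom-row=3; cleared 0 line(s) (total 0); column heights now [0 6 4 3 3 4], max=6
Drop 4: T rot0 at col 0 lands with bottom-row=6; cleared 0 line(s) (total 0); column heights now [7 8 7 3 3 4], max=8

Answer: .#....
###...
.#....
.#....
.##..#
..####
..##..
...#..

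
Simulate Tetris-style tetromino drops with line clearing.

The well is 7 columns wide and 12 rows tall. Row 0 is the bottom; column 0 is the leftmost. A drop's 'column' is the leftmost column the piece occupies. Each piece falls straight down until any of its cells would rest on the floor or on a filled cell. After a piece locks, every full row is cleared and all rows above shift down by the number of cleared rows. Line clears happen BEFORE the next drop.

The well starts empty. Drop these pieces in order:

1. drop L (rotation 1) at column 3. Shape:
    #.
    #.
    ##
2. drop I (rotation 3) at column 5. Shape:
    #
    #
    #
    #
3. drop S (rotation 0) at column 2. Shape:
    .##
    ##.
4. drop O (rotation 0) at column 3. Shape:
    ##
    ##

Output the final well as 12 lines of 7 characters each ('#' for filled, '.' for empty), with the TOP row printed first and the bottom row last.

Drop 1: L rot1 at col 3 lands with bottom-row=0; cleared 0 line(s) (total 0); column heights now [0 0 0 3 1 0 0], max=3
Drop 2: I rot3 at col 5 lands with bottom-row=0; cleared 0 line(s) (total 0); column heights now [0 0 0 3 1 4 0], max=4
Drop 3: S rot0 at col 2 lands with bottom-row=3; cleared 0 line(s) (total 0); column heights now [0 0 4 5 5 4 0], max=5
Drop 4: O rot0 at col 3 lands with bottom-row=5; cleared 0 line(s) (total 0); column heights now [0 0 4 7 7 4 0], max=7

Answer: .......
.......
.......
.......
.......
...##..
...##..
...##..
..##.#.
...#.#.
...#.#.
...###.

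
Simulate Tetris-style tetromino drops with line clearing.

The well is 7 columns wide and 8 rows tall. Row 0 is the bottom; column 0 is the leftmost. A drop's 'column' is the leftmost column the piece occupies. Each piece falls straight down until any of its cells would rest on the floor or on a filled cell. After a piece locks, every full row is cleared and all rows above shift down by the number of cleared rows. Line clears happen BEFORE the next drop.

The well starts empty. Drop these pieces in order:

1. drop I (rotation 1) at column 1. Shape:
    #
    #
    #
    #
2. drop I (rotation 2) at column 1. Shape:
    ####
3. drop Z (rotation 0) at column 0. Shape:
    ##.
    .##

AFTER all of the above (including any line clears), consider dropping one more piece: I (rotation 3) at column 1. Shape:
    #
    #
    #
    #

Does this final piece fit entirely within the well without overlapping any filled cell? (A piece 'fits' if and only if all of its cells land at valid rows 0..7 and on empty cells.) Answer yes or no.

Drop 1: I rot1 at col 1 lands with bottom-row=0; cleared 0 line(s) (total 0); column heights now [0 4 0 0 0 0 0], max=4
Drop 2: I rot2 at col 1 lands with bottom-row=4; cleared 0 line(s) (total 0); column heights now [0 5 5 5 5 0 0], max=5
Drop 3: Z rot0 at col 0 lands with bottom-row=5; cleared 0 line(s) (total 0); column heights now [7 7 6 5 5 0 0], max=7
Test piece I rot3 at col 1 (width 1): heights before test = [7 7 6 5 5 0 0]; fits = False

Answer: no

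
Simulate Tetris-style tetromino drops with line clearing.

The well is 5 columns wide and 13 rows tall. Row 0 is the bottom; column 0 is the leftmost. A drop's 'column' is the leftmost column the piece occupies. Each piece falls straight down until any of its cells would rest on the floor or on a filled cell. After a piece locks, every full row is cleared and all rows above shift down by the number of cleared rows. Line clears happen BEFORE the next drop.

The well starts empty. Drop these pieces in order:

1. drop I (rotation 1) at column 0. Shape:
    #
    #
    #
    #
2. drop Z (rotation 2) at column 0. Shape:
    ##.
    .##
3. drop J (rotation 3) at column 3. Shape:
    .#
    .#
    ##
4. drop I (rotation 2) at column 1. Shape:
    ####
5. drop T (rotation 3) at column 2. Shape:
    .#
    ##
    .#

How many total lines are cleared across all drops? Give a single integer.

Drop 1: I rot1 at col 0 lands with bottom-row=0; cleared 0 line(s) (total 0); column heights now [4 0 0 0 0], max=4
Drop 2: Z rot2 at col 0 lands with bottom-row=3; cleared 0 line(s) (total 0); column heights now [5 5 4 0 0], max=5
Drop 3: J rot3 at col 3 lands with bottom-row=0; cleared 0 line(s) (total 0); column heights now [5 5 4 1 3], max=5
Drop 4: I rot2 at col 1 lands with bottom-row=5; cleared 0 line(s) (total 0); column heights now [5 6 6 6 6], max=6
Drop 5: T rot3 at col 2 lands with bottom-row=6; cleared 0 line(s) (total 0); column heights now [5 6 8 9 6], max=9

Answer: 0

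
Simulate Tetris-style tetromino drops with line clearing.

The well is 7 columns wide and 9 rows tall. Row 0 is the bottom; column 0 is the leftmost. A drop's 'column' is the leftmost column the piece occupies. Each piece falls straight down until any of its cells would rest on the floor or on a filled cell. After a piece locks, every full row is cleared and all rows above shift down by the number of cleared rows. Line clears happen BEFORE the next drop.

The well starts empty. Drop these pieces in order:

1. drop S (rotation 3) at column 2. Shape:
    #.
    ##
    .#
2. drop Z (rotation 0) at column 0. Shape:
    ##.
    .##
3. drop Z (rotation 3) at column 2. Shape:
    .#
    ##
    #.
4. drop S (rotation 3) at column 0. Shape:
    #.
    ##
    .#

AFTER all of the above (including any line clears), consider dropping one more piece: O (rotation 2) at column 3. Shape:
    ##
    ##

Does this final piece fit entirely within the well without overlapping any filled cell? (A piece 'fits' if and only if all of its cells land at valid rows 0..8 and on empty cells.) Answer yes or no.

Drop 1: S rot3 at col 2 lands with bottom-row=0; cleared 0 line(s) (total 0); column heights now [0 0 3 2 0 0 0], max=3
Drop 2: Z rot0 at col 0 lands with bottom-row=3; cleared 0 line(s) (total 0); column heights now [5 5 4 2 0 0 0], max=5
Drop 3: Z rot3 at col 2 lands with bottom-row=4; cleared 0 line(s) (total 0); column heights now [5 5 6 7 0 0 0], max=7
Drop 4: S rot3 at col 0 lands with bottom-row=5; cleared 0 line(s) (total 0); column heights now [8 7 6 7 0 0 0], max=8
Test piece O rot2 at col 3 (width 2): heights before test = [8 7 6 7 0 0 0]; fits = True

Answer: yes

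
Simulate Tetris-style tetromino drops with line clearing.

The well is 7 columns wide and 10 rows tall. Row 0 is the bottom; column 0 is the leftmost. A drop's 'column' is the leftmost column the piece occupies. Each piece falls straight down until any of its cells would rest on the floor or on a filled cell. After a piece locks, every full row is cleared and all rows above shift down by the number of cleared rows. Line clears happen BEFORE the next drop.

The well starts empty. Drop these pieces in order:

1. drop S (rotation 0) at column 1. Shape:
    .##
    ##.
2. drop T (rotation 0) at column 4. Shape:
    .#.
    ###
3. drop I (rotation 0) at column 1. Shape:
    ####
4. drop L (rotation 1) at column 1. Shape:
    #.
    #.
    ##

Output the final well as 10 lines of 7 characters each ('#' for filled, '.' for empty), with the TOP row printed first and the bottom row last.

Drop 1: S rot0 at col 1 lands with bottom-row=0; cleared 0 line(s) (total 0); column heights now [0 1 2 2 0 0 0], max=2
Drop 2: T rot0 at col 4 lands with bottom-row=0; cleared 0 line(s) (total 0); column heights now [0 1 2 2 1 2 1], max=2
Drop 3: I rot0 at col 1 lands with bottom-row=2; cleared 0 line(s) (total 0); column heights now [0 3 3 3 3 2 1], max=3
Drop 4: L rot1 at col 1 lands with bottom-row=3; cleared 0 line(s) (total 0); column heights now [0 6 4 3 3 2 1], max=6

Answer: .......
.......
.......
.......
.#.....
.#.....
.##....
.####..
..##.#.
.##.###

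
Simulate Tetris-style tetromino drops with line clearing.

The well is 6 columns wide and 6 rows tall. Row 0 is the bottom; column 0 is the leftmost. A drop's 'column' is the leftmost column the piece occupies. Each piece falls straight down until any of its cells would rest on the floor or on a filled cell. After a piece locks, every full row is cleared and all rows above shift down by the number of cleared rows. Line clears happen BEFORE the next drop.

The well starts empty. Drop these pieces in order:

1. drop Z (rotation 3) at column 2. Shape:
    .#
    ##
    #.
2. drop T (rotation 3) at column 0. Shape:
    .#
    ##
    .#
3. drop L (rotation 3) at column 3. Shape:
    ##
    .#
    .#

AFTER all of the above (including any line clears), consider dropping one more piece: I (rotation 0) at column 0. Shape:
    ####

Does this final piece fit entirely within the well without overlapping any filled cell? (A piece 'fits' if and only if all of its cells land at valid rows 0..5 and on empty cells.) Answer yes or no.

Answer: yes

Derivation:
Drop 1: Z rot3 at col 2 lands with bottom-row=0; cleared 0 line(s) (total 0); column heights now [0 0 2 3 0 0], max=3
Drop 2: T rot3 at col 0 lands with bottom-row=0; cleared 0 line(s) (total 0); column heights now [2 3 2 3 0 0], max=3
Drop 3: L rot3 at col 3 lands with bottom-row=1; cleared 0 line(s) (total 0); column heights now [2 3 2 4 4 0], max=4
Test piece I rot0 at col 0 (width 4): heights before test = [2 3 2 4 4 0]; fits = True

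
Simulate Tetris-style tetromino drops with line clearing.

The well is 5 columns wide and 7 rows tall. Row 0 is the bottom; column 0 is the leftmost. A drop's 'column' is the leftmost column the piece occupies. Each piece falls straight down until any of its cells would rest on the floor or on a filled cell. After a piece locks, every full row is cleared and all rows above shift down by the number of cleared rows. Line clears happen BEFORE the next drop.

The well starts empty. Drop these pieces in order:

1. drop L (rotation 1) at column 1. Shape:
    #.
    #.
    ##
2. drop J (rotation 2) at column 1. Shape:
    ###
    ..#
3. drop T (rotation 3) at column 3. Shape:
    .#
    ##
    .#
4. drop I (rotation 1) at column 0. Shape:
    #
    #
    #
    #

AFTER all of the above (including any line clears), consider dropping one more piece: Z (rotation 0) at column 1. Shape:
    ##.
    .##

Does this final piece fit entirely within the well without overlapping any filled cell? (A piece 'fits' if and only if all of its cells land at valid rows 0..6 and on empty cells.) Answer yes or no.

Drop 1: L rot1 at col 1 lands with bottom-row=0; cleared 0 line(s) (total 0); column heights now [0 3 1 0 0], max=3
Drop 2: J rot2 at col 1 lands with bottom-row=2; cleared 0 line(s) (total 0); column heights now [0 4 4 4 0], max=4
Drop 3: T rot3 at col 3 lands with bottom-row=3; cleared 0 line(s) (total 0); column heights now [0 4 4 5 6], max=6
Drop 4: I rot1 at col 0 lands with bottom-row=0; cleared 1 line(s) (total 1); column heights now [3 3 1 4 5], max=5
Test piece Z rot0 at col 1 (width 3): heights before test = [3 3 1 4 5]; fits = True

Answer: yes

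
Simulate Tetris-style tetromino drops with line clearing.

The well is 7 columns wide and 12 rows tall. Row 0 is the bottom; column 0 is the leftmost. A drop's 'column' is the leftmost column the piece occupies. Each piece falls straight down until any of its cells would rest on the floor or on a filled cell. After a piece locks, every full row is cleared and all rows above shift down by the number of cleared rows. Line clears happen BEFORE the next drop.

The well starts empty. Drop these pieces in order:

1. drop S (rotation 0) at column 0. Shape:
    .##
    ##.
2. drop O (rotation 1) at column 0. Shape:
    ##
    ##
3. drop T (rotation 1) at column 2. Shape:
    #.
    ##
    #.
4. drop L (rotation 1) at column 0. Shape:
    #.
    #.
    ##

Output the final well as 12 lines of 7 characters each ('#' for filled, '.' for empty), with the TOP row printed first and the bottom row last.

Drop 1: S rot0 at col 0 lands with bottom-row=0; cleared 0 line(s) (total 0); column heights now [1 2 2 0 0 0 0], max=2
Drop 2: O rot1 at col 0 lands with bottom-row=2; cleared 0 line(s) (total 0); column heights now [4 4 2 0 0 0 0], max=4
Drop 3: T rot1 at col 2 lands with bottom-row=2; cleared 0 line(s) (total 0); column heights now [4 4 5 4 0 0 0], max=5
Drop 4: L rot1 at col 0 lands with bottom-row=4; cleared 0 line(s) (total 0); column heights now [7 5 5 4 0 0 0], max=7

Answer: .......
.......
.......
.......
.......
#......
#......
###....
####...
###....
.##....
##.....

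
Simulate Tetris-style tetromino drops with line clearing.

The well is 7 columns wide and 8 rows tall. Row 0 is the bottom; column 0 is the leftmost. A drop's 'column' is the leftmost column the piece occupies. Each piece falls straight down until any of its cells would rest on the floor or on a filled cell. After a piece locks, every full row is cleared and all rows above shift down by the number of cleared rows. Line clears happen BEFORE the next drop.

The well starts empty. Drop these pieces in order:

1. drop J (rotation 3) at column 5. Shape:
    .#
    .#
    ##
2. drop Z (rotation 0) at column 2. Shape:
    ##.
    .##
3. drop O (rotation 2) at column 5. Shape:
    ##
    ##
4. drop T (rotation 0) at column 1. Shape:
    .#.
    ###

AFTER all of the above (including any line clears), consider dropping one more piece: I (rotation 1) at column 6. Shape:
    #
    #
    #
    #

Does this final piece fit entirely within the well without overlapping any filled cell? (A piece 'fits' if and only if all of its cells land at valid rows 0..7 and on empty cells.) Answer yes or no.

Answer: no

Derivation:
Drop 1: J rot3 at col 5 lands with bottom-row=0; cleared 0 line(s) (total 0); column heights now [0 0 0 0 0 1 3], max=3
Drop 2: Z rot0 at col 2 lands with bottom-row=0; cleared 0 line(s) (total 0); column heights now [0 0 2 2 1 1 3], max=3
Drop 3: O rot2 at col 5 lands with bottom-row=3; cleared 0 line(s) (total 0); column heights now [0 0 2 2 1 5 5], max=5
Drop 4: T rot0 at col 1 lands with bottom-row=2; cleared 0 line(s) (total 0); column heights now [0 3 4 3 1 5 5], max=5
Test piece I rot1 at col 6 (width 1): heights before test = [0 3 4 3 1 5 5]; fits = False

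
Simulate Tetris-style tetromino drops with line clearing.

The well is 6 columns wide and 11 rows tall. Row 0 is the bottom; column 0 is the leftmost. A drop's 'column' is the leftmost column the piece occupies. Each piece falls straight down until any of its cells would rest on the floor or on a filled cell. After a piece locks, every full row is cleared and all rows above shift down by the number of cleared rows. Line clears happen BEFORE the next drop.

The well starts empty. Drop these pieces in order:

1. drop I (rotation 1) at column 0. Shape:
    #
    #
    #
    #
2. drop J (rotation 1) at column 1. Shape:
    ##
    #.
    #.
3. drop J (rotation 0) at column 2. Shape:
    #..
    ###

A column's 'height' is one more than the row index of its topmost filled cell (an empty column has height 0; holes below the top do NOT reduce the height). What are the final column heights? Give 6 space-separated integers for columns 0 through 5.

Answer: 4 3 5 4 4 0

Derivation:
Drop 1: I rot1 at col 0 lands with bottom-row=0; cleared 0 line(s) (total 0); column heights now [4 0 0 0 0 0], max=4
Drop 2: J rot1 at col 1 lands with bottom-row=0; cleared 0 line(s) (total 0); column heights now [4 3 3 0 0 0], max=4
Drop 3: J rot0 at col 2 lands with bottom-row=3; cleared 0 line(s) (total 0); column heights now [4 3 5 4 4 0], max=5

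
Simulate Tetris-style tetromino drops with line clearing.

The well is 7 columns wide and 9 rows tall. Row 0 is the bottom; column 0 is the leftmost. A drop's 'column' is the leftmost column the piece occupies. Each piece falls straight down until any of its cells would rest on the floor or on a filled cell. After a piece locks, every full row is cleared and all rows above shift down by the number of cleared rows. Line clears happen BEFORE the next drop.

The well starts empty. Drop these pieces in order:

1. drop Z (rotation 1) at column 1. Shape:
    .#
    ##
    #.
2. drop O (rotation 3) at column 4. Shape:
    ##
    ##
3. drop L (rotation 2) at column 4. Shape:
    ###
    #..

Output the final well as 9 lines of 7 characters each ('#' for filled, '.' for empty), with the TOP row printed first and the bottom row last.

Answer: .......
.......
.......
.......
.......
....###
..#.#..
.##.##.
.#..##.

Derivation:
Drop 1: Z rot1 at col 1 lands with bottom-row=0; cleared 0 line(s) (total 0); column heights now [0 2 3 0 0 0 0], max=3
Drop 2: O rot3 at col 4 lands with bottom-row=0; cleared 0 line(s) (total 0); column heights now [0 2 3 0 2 2 0], max=3
Drop 3: L rot2 at col 4 lands with bottom-row=2; cleared 0 line(s) (total 0); column heights now [0 2 3 0 4 4 4], max=4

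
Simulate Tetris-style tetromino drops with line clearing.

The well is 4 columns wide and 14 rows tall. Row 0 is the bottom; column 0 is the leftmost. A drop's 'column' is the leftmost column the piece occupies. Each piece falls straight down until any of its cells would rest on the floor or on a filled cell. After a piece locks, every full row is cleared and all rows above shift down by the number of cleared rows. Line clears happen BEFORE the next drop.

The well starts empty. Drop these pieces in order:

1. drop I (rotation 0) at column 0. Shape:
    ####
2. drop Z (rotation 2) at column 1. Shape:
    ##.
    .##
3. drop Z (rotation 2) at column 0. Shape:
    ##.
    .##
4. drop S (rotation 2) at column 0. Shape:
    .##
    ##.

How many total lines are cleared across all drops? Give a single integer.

Drop 1: I rot0 at col 0 lands with bottom-row=0; cleared 1 line(s) (total 1); column heights now [0 0 0 0], max=0
Drop 2: Z rot2 at col 1 lands with bottom-row=0; cleared 0 line(s) (total 1); column heights now [0 2 2 1], max=2
Drop 3: Z rot2 at col 0 lands with bottom-row=2; cleared 0 line(s) (total 1); column heights now [4 4 3 1], max=4
Drop 4: S rot2 at col 0 lands with bottom-row=4; cleared 0 line(s) (total 1); column heights now [5 6 6 1], max=6

Answer: 1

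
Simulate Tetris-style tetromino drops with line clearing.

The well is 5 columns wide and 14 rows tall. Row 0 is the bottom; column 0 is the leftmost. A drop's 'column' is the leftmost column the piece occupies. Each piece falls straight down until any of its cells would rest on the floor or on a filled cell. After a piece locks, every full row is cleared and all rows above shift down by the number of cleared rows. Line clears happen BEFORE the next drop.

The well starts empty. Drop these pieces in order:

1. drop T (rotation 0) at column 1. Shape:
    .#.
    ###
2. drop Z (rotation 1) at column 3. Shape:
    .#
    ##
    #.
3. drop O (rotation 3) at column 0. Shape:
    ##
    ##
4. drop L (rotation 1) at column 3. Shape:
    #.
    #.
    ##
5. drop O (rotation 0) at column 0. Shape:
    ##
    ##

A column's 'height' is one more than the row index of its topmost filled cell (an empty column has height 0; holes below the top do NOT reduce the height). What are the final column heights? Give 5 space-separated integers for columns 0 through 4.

Answer: 5 5 2 7 5

Derivation:
Drop 1: T rot0 at col 1 lands with bottom-row=0; cleared 0 line(s) (total 0); column heights now [0 1 2 1 0], max=2
Drop 2: Z rot1 at col 3 lands with bottom-row=1; cleared 0 line(s) (total 0); column heights now [0 1 2 3 4], max=4
Drop 3: O rot3 at col 0 lands with bottom-row=1; cleared 0 line(s) (total 0); column heights now [3 3 2 3 4], max=4
Drop 4: L rot1 at col 3 lands with bottom-row=4; cleared 0 line(s) (total 0); column heights now [3 3 2 7 5], max=7
Drop 5: O rot0 at col 0 lands with bottom-row=3; cleared 0 line(s) (total 0); column heights now [5 5 2 7 5], max=7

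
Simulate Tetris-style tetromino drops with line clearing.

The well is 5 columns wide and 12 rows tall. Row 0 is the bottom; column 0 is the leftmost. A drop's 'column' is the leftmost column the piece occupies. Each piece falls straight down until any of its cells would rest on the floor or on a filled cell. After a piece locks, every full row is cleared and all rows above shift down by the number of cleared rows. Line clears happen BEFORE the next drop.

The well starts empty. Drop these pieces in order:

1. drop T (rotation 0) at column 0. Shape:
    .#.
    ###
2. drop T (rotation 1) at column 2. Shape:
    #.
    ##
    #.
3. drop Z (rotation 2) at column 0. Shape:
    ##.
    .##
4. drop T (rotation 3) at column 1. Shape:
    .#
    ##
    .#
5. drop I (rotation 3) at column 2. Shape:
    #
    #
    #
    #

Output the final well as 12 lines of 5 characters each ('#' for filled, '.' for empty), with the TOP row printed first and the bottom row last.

Drop 1: T rot0 at col 0 lands with bottom-row=0; cleared 0 line(s) (total 0); column heights now [1 2 1 0 0], max=2
Drop 2: T rot1 at col 2 lands with bottom-row=1; cleared 0 line(s) (total 0); column heights now [1 2 4 3 0], max=4
Drop 3: Z rot2 at col 0 lands with bottom-row=4; cleared 0 line(s) (total 0); column heights now [6 6 5 3 0], max=6
Drop 4: T rot3 at col 1 lands with bottom-row=5; cleared 0 line(s) (total 0); column heights now [6 7 8 3 0], max=8
Drop 5: I rot3 at col 2 lands with bottom-row=8; cleared 0 line(s) (total 0); column heights now [6 7 12 3 0], max=12

Answer: ..#..
..#..
..#..
..#..
..#..
.##..
###..
.##..
..#..
..##.
.##..
###..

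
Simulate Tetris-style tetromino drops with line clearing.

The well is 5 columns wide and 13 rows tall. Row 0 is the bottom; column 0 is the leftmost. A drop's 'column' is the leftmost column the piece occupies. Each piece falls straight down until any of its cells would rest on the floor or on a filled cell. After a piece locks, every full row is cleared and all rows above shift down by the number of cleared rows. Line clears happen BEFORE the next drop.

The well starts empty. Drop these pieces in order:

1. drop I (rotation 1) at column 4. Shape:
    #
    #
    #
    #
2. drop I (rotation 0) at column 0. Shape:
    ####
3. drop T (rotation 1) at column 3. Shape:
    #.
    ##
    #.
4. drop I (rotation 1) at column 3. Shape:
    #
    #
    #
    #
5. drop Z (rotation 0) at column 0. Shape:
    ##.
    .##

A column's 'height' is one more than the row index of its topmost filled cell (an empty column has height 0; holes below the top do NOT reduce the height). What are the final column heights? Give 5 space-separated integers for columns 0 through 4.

Answer: 2 2 1 9 4

Derivation:
Drop 1: I rot1 at col 4 lands with bottom-row=0; cleared 0 line(s) (total 0); column heights now [0 0 0 0 4], max=4
Drop 2: I rot0 at col 0 lands with bottom-row=0; cleared 1 line(s) (total 1); column heights now [0 0 0 0 3], max=3
Drop 3: T rot1 at col 3 lands with bottom-row=2; cleared 0 line(s) (total 1); column heights now [0 0 0 5 4], max=5
Drop 4: I rot1 at col 3 lands with bottom-row=5; cleared 0 line(s) (total 1); column heights now [0 0 0 9 4], max=9
Drop 5: Z rot0 at col 0 lands with bottom-row=0; cleared 0 line(s) (total 1); column heights now [2 2 1 9 4], max=9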